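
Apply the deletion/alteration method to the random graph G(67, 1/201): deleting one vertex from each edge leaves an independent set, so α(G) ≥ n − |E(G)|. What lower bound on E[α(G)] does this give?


E[|E(G)|] = C(67, 2)·p = 2211 · (1/201) = 11.
E[α(G)] ≥ n − E[|E(G)|] = 67 − 11 = 56.
Numerically: ≈ 56.0000.
(This is only a lower bound; the true E[α(G)] may be larger.)

E[α(G)] ≥ 56 ≈ 56.0000.


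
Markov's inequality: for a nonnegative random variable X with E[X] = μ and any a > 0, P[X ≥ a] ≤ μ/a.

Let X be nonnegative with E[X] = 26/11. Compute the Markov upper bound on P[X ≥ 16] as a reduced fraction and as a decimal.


μ = E[X] = 26/11, a = 16.
Markov: P[X ≥ 16] ≤ μ/a = (26/11)/16 = 13/88.
Numerically: ≈ 0.1477.
(Since a = 16 > μ = 2.3636, the bound 13/88 is < 1 and informative.)

P[X ≥ 16] ≤ 13/88 ≈ 0.1477.


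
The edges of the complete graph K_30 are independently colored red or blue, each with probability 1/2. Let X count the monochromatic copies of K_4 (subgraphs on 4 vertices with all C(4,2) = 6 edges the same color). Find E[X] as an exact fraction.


Let X = Σ_S X_S over the C(30, 4) = 27405 subsets S of size 4, where X_S = 1 if the K_4 on S is monochromatic.
For a fixed S, the K_4 on S has C(4, 2) = 6 edges. P[all 6 edges red] = (1/2)^6, and likewise for blue, so P[monochromatic] = 2·(1/2)^6 = 2^{1 − 6} = 1/32.
By linearity of expectation: E[X] = C(30, 4) · 2^{1 − 6} = 27405 · 1/32 = 27405/32.
Numerically: E[X] ≈ 856.406250.

E[X] = C(30,4)·2^(1−C(4,2)) = 27405/32 ≈ 856.406250.


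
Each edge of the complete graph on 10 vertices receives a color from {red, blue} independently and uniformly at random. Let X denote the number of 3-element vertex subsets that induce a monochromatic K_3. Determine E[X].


Let X = Σ_S X_S over the C(10, 3) = 120 subsets S of size 3, where X_S = 1 if the K_3 on S is monochromatic.
For a fixed S, the K_3 on S has C(3, 2) = 3 edges. P[all 3 edges red] = (1/2)^3, and likewise for blue, so P[monochromatic] = 2·(1/2)^3 = 2^{1 − 3} = 1/4.
By linearity: E[X] = C(10, 3) · 2^{1 − 3} = 120 · 1/4 = 30.
Numerically: E[X] ≈ 30.000000.

E[X] = C(10,3)·2^(1−C(3,2)) = 30 ≈ 30.000000.


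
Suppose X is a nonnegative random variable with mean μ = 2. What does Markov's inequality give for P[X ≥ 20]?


μ = E[X] = 2, a = 20.
Markov: P[X ≥ 20] ≤ μ/a = (2)/20 = 1/10.
Numerically: ≈ 0.100000.
(Since a = 20 > μ = 2.000000, the bound 1/10 is < 1 and informative.)

P[X ≥ 20] ≤ 1/10 ≈ 0.100000.


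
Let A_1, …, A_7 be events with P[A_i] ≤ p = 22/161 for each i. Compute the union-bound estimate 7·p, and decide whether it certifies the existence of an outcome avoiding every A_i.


Union bound: P[∪_{i=1}^{7} A_i] ≤ Σ_i P[A_i] ≤ 7·p = 7·(22/161) = 22/23.
Numerically: 22/23 ≈ 0.957.
Is 22/23 < 1? YES.
Since P[∪ A_i] ≤ 22/23 < 1, the complement has P[∩ A_i^c] ≥ 1 − 22/23 = 1/23 > 0, so some outcome avoids every A_i.

7·p = 22/23 ≈ 0.957; existence CERTIFIED by the union bound.


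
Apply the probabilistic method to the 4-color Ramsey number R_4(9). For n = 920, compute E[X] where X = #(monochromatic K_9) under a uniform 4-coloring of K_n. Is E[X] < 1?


E[X] = C(920, 9) · 4^{1 − 36} = 1251067384312182251760 · 4^{−35} = 1251067384312182251760/1180591620717411303424.
As a reduced fraction: E[X] = 78191711519511390735/73786976294838206464 ≈ 1.059695.
Is E[X] < 1? NO.
Since E[X] ≥ 1, the first-moment bound is inconclusive at n = 920; it does NOT by itself certify R_4(9) > 920.

E[X] = 78191711519511390735/73786976294838206464 ≈ 1.059695; E[X] ≥ 1; first-moment method inconclusive here.


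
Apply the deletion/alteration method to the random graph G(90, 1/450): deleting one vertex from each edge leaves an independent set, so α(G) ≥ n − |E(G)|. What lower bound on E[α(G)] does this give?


E[|E(G)|] = C(90, 2)·p = 4005 · (1/450) = 89/10.
E[α(G)] ≥ n − E[|E(G)|] = 90 − 89/10 = 811/10.
Numerically: ≈ 81.1000.
(This is only a lower bound; the true E[α(G)] may be larger.)

E[α(G)] ≥ 811/10 ≈ 81.1000.


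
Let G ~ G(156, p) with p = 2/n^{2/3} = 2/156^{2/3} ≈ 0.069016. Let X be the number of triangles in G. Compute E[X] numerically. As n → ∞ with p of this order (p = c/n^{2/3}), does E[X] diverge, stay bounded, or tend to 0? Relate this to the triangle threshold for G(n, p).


Number of potential triangles: C(156, 3) = 620620.
Each occurs with probability p³ ≈ (0.069016)³ ≈ 3.2873110e-04.
By linearity: E[X] = C(156, 3)·p³ ≈ 620620 · 3.2873110e-04 ≈ 204.01709.
Since α = 2/3 < 1, p = c/n^{2/3} ≫ 1/n is above the triangle threshold p ~ 1/n. Asymptotically E[X] ~ (c³/6)·n^{3(1−α)} = (2³/6)·n^{1} → ∞; triangles are abundant w.h.p.

E[X] ≈ 204.01709; in regime p = Θ(1/n^{2/3}) E[X] diverges (above the triangle threshold p ~ 1/n).


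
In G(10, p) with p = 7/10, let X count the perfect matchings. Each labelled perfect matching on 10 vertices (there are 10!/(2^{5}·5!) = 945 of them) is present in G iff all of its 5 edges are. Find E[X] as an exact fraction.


K_10 has 10!/(2^{5}·5!) = 945 labelled perfect matchings.
For each such perfect matching H, let X_H = 1 if all 5 edges of H are present in G. Then P[X_H = 1] = p^{5} = (7/10)^{5} = 16807/100000.
By linearity of expectation: E[X] = Σ_H E[X_H] = 945 · p^{5} = 945 · 16807/100000 = 3176523/20000.
Numerically: E[X] ≈ 158.826.

E[X] = 945 · (7/10)^{5} = 3176523/20000 ≈ 158.826.


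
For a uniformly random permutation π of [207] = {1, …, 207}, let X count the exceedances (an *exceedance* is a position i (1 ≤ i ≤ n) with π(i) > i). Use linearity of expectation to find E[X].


Write X = Σ_{i=1}^{207} X_i, where X_i = 1_{π(i) > i}.
For each fixed i, π(i) is uniform over {1, …, 207} (marginal of a uniform permutation), so P[π(i) > i] = (n − i)/n. Summing: Σ_{i=1}^{207} (n − i)/n = (0 + 1 + … + 206)/207 = 207(207 − 1)/(2·207) = (207 − 1)/2.
Hence E[X] = Σ_{i=1}^{207} (207 − i)/207 = 103 ≈ 103.000000.

E[X] = 103 = 103.000000.


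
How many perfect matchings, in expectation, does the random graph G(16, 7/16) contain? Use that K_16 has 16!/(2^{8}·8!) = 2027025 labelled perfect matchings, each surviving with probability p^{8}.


K_16 has 16!/(2^{8}·8!) = 2027025 labelled perfect matchings.
For each such perfect matching H, let X_H = 1 if all 8 edges of H are present in G. Then P[X_H = 1] = p^{8} = (7/16)^{8} = 5764801/4294967296.
By linearity of expectation: E[X] = Σ_H E[X_H] = 2027025 · p^{8} = 2027025 · 5764801/4294967296 = 11685395747025/4294967296.
Numerically: E[X] ≈ 2720.7.

E[X] = 2027025 · (7/16)^{8} = 11685395747025/4294967296 ≈ 2720.7.


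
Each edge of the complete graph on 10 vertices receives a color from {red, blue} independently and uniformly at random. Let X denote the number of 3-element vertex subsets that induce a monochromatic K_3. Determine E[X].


Let X = Σ_S X_S over the C(10, 3) = 120 subsets S of size 3, where X_S = 1 if the K_3 on S is monochromatic.
For a fixed S, the K_3 on S has C(3, 2) = 3 edges. P[all 3 edges red] = (1/2)^3, and likewise for blue, so P[monochromatic] = 2·(1/2)^3 = 2^{1 − 3} = 1/4.
By linearity: E[X] = C(10, 3) · 2^{1 − 3} = 120 · 1/4 = 30.
Numerically: E[X] ≈ 30.000000.

E[X] = C(10,3)·2^(1−C(3,2)) = 30 ≈ 30.000000.


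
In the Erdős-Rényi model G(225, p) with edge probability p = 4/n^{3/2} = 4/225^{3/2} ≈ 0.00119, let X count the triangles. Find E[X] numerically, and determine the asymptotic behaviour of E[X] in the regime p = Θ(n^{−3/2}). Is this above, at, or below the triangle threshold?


Number of potential triangles: C(225, 3) = 1873200.
Each occurs with probability p³ ≈ (0.00119)³ ≈ 1.66479e-09.
By linearity: E[X] = C(225, 3)·p³ ≈ 1873200 · 1.66479e-09 ≈ 0.003.
Since α = 3/2 > 1, p = c/n^{3/2} = o(1/n) is below the triangle threshold p ~ 1/n. Asymptotically E[X] ~ (c³/6)·n^{3(1−α)} = (4³/6)·n^{-1.5} → 0, so by Markov's inequality G has no triangles w.h.p.

E[X] ≈ 0.003; in regime p = Θ(1/n^{3/2}) E[X] tends to 0 (below the triangle threshold p ~ 1/n).


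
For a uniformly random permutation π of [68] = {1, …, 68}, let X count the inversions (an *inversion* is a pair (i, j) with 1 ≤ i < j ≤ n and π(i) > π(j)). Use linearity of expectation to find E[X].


Write X = Σ X_I over the C(68, 2) = 2278 pairs i < j, with X_I the indicator of one inversion.
There are 2278 indicators.
For each fixed pair i < j, the values π(i) and π(j) are two distinct elements of {1, …, 68} in uniformly random order; by symmetry P[π(i) > π(j)] = 1/2.
By linearity: E[X] = 2278 · (1/2) = C(68, 2) · (1/2) = 2278/2 = 1139 ≈ 1139.0000.

E[X] = 1139 = 1139.0000.


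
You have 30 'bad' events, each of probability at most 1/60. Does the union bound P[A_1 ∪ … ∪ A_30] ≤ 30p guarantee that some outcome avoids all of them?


Union bound: P[∪_{i=1}^{30} A_i] ≤ Σ_i P[A_i] ≤ 30·p = 30·(1/60) = 1/2.
Numerically: 1/2 ≈ 0.500.
Is 1/2 < 1? YES.
Since P[∪ A_i] ≤ 1/2 < 1, the complement has P[∩ A_i^c] ≥ 1 − 1/2 = 1/2 > 0, so some outcome avoids every A_i.

30·p = 1/2 ≈ 0.500; existence CERTIFIED by the union bound.


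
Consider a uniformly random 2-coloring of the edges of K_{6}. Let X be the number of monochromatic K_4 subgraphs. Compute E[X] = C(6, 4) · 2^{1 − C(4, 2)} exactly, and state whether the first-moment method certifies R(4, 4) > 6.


E[X] = C(6, 4) · 2^{1 − 6} = 15 · 2^{−5} = 15/32.
As a reduced fraction: E[X] = 15/32 ≈ 0.4687500.
Is E[X] < 1? YES.
Since E[X] < 1, there exists a 2-coloring of K_{6} with no monochromatic K_4; hence R(4, 4) > 6.

E[X] = 15/32 ≈ 0.4687500; E[X] < 1, so R(4, 4) > 6.


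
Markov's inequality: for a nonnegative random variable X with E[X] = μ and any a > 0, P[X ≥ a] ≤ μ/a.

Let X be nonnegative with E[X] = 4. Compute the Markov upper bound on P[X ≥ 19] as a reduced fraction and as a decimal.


μ = E[X] = 4, a = 19.
Markov: P[X ≥ 19] ≤ μ/a = (4)/19 = 4/19.
Numerically: ≈ 0.210526.
(Since a = 19 > μ = 4.000000, the bound 4/19 is < 1 and informative.)

P[X ≥ 19] ≤ 4/19 ≈ 0.210526.


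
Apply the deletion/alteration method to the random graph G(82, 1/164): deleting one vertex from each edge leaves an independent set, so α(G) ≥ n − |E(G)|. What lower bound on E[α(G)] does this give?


E[|E(G)|] = C(82, 2)·p = 3321 · (1/164) = 81/4.
E[α(G)] ≥ n − E[|E(G)|] = 82 − 81/4 = 247/4.
Numerically: ≈ 61.750.
(This is only a lower bound; the true E[α(G)] may be larger.)

E[α(G)] ≥ 247/4 ≈ 61.750.


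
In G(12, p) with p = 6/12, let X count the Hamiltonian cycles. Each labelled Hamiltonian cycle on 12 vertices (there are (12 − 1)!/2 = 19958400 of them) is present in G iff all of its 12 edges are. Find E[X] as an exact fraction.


K_12 has (12 − 1)!/2 = 19958400 labelled Hamiltonian cycles.
For each such Hamiltonian cycle H, let X_H = 1 if all 12 edges of H are present in G. Then P[X_H = 1] = p^{12} = (1/2)^{12} = 1/4096.
By linearity of expectation: E[X] = Σ_H E[X_H] = 19958400 · p^{12} = 19958400 · 1/4096 = 155925/32.
Numerically: E[X] ≈ 4873.

E[X] = 19958400 · (1/2)^{12} = 155925/32 ≈ 4873.


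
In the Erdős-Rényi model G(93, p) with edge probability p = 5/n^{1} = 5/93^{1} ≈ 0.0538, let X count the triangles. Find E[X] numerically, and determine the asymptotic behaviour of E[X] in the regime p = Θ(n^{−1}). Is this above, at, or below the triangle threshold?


Number of potential triangles: C(93, 3) = 129766.
Each occurs with probability p³ ≈ (0.0538)³ ≈ 1.55404e-04.
By linearity: E[X] = C(93, 3)·p³ ≈ 129766 · 1.55404e-04 ≈ 20.166.
Here α = 1, so p = 5/n is exactly at the triangle threshold p ~ 1/n. Asymptotically E[X] → c³/6 = 5³/6 = 125/6 ≈ 20.833, a bounded constant. In this regime the triangle count is asymptotically Poisson(c³/6).

E[X] ≈ 20.166; in regime p = Θ(1/n^{1}) E[X] stays bounded (at the triangle threshold p ~ 1/n).


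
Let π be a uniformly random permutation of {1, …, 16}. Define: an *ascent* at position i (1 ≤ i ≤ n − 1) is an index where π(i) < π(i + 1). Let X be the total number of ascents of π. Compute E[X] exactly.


Write X = Σ X_I over i = 1, …, 15, with X_I the indicator of one ascent.
There are 15 indicators.
For each fixed i, the pair (π(i), π(i+1)) is a uniformly random ordered pair of distinct values from {1, …, 16}; by symmetry P[π(i) < π(i+1)] = 1/2.
By linearity: E[X] = 15 · (1/2) = (16 − 1) · (1/2) = 15/2 ≈ 7.50000.

E[X] = 15/2 = 7.50000.


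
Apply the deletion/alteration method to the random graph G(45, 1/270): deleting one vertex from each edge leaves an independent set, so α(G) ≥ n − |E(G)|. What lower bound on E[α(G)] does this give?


E[|E(G)|] = C(45, 2)·p = 990 · (1/270) = 11/3.
E[α(G)] ≥ n − E[|E(G)|] = 45 − 11/3 = 124/3.
Numerically: ≈ 41.333333.
(This is only a lower bound; the true E[α(G)] may be larger.)

E[α(G)] ≥ 124/3 ≈ 41.333333.


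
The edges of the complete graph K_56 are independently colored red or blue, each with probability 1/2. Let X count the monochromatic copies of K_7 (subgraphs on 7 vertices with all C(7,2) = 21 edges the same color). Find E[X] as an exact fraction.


Let X = Σ_S X_S over the C(56, 7) = 231917400 subsets S of size 7, where X_S = 1 if the K_7 on S is monochromatic.
For a fixed S, the K_7 on S has C(7, 2) = 21 edges. P[all 21 edges red] = (1/2)^21, and likewise for blue, so P[monochromatic] = 2·(1/2)^21 = 2^{1 − 21} = 1/1048576.
Summing: E[X] = C(56, 7) · 2^{1 − 21} = 231917400 · 1/1048576 = 28989675/131072.
Numerically: E[X] ≈ 221.173668.

E[X] = C(56,7)·2^(1−C(7,2)) = 28989675/131072 ≈ 221.173668.


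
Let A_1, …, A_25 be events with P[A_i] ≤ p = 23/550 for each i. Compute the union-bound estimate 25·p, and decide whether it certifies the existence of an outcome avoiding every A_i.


Union bound: P[∪_{i=1}^{25} A_i] ≤ Σ_i P[A_i] ≤ 25·p = 25·(23/550) = 23/22.
Numerically: 23/22 ≈ 1.04545.
Is 23/22 < 1? NO.
Since the bound 23/22 is ≥ 1, the union bound is uninformative here; it does NOT by itself certify existence.

25·p = 23/22 ≈ 1.04545; existence NOT certified by the union bound.


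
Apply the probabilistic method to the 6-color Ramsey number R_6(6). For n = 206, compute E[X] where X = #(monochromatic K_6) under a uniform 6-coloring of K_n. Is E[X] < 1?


E[X] = C(206, 6) · 6^{1 − 15} = 98619368491 · 6^{−14} = 98619368491/78364164096.
As a reduced fraction: E[X] = 98619368491/78364164096 ≈ 1.258.
Is E[X] < 1? NO.
Since E[X] ≥ 1, the first-moment bound is inconclusive at n = 206; it does NOT by itself certify R_6(6) > 206.

E[X] = 98619368491/78364164096 ≈ 1.258; E[X] ≥ 1; first-moment method inconclusive here.


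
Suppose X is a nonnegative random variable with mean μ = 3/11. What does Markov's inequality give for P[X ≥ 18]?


μ = E[X] = 3/11, a = 18.
Markov: P[X ≥ 18] ≤ μ/a = (3/11)/18 = 1/66.
Numerically: ≈ 0.015152.
(Since a = 18 > μ = 0.272727, the bound 1/66 is < 1 and informative.)

P[X ≥ 18] ≤ 1/66 ≈ 0.015152.


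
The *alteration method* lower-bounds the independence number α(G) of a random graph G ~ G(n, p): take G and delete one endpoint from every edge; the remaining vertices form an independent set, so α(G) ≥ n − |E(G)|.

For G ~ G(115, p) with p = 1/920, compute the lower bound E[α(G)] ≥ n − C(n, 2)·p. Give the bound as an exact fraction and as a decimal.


E[|E(G)|] = C(115, 2)·p = 6555 · (1/920) = 57/8.
E[α(G)] ≥ n − E[|E(G)|] = 115 − 57/8 = 863/8.
Numerically: ≈ 107.8750.
(This is only a lower bound; the true E[α(G)] may be larger.)

E[α(G)] ≥ 863/8 ≈ 107.8750.


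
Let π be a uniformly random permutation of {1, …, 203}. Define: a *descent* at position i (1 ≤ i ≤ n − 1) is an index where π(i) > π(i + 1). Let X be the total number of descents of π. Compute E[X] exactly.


Write X = Σ X_I over i = 1, …, 202, with X_I the indicator of one descent.
There are 202 indicators.
For each fixed i, the pair (π(i), π(i+1)) is a uniformly random ordered pair of distinct values from {1, …, 203}; by symmetry P[π(i) > π(i+1)] = 1/2.
By linearity: E[X] = 202 · (1/2) = (203 − 1) · (1/2) = 101 ≈ 101.0000.

E[X] = 101 = 101.0000.


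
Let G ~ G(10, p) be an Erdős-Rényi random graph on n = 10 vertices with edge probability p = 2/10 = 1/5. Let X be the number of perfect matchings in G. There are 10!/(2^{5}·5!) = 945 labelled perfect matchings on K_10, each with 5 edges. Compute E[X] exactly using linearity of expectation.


K_10 has 10!/(2^{5}·5!) = 945 labelled perfect matchings.
For each such perfect matching H, let X_H = 1 if all 5 edges of H are present in G. Then P[X_H = 1] = p^{5} = (1/5)^{5} = 1/3125.
By linearity of expectation: E[X] = Σ_H E[X_H] = 945 · p^{5} = 945 · 1/3125 = 189/625.
Numerically: E[X] ≈ 0.3024.

E[X] = 945 · (1/5)^{5} = 189/625 ≈ 0.3024.


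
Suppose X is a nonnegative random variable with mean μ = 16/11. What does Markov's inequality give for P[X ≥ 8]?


μ = E[X] = 16/11, a = 8.
Markov: P[X ≥ 8] ≤ μ/a = (16/11)/8 = 2/11.
Numerically: ≈ 0.181818.
(Since a = 8 > μ = 1.454545, the bound 2/11 is < 1 and informative.)

P[X ≥ 8] ≤ 2/11 ≈ 0.181818.


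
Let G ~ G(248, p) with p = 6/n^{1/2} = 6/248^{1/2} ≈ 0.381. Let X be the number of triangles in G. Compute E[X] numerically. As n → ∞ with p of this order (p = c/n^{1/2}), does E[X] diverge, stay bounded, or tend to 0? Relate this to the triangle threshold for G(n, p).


Number of potential triangles: C(248, 3) = 2511496.
Each occurs with probability p³ ≈ (0.381)³ ≈ 5.530651e-02.
By linearity: E[X] = C(248, 3)·p³ ≈ 2511496 · 5.530651e-02 ≈ 138902.0709.
Since α = 1/2 < 1, p = c/n^{1/2} ≫ 1/n is above the triangle threshold p ~ 1/n. Asymptotically E[X] ~ (c³/6)·n^{3(1−α)} = (6³/6)·n^{1.5} → ∞; triangles are abundant w.h.p.

E[X] ≈ 138902.0709; in regime p = Θ(1/n^{1/2}) E[X] diverges (above the triangle threshold p ~ 1/n).


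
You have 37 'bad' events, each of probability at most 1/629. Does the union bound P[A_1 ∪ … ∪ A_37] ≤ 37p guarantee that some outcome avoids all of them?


Union bound: P[∪_{i=1}^{37} A_i] ≤ Σ_i P[A_i] ≤ 37·p = 37·(1/629) = 1/17.
Numerically: 1/17 ≈ 0.05882.
Is 1/17 < 1? YES.
Since P[∪ A_i] ≤ 1/17 < 1, the complement has P[∩ A_i^c] ≥ 1 − 1/17 = 16/17 > 0, so some outcome avoids every A_i.

37·p = 1/17 ≈ 0.05882; existence CERTIFIED by the union bound.


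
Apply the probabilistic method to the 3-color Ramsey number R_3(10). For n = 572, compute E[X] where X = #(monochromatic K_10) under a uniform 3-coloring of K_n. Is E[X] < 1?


E[X] = C(572, 10) · 3^{1 − 45} = 954640815642161682606 · 3^{−44} = 954640815642161682606/984770902183611232881.
As a reduced fraction: E[X] = 106071201738017964734/109418989131512359209 ≈ 0.969.
Is E[X] < 1? YES.
Since E[X] < 1, there exists a 3-coloring of K_{572} with no monochromatic K_10; hence R_3(10) > 572.

E[X] = 106071201738017964734/109418989131512359209 ≈ 0.969; E[X] < 1, so R_3(10) > 572.


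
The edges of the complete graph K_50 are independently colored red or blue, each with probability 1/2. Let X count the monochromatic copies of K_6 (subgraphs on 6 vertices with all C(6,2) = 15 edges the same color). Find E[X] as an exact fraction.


Let X = Σ_S X_S over the C(50, 6) = 15890700 subsets S of size 6, where X_S = 1 if the K_6 on S is monochromatic.
For a fixed S, the K_6 on S has C(6, 2) = 15 edges. P[all 15 edges red] = (1/2)^15, and likewise for blue, so P[monochromatic] = 2·(1/2)^15 = 2^{1 − 15} = 1/16384.
Summing: E[X] = C(50, 6) · 2^{1 − 15} = 15890700 · 1/16384 = 3972675/4096.
Numerically: E[X] ≈ 969.891.

E[X] = C(50,6)·2^(1−C(6,2)) = 3972675/4096 ≈ 969.891.


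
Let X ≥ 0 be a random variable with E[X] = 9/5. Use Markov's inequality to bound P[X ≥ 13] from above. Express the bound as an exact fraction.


μ = E[X] = 9/5, a = 13.
Markov: P[X ≥ 13] ≤ μ/a = (9/5)/13 = 9/65.
Numerically: ≈ 0.1385.
(Since a = 13 > μ = 1.8000, the bound 9/65 is < 1 and informative.)

P[X ≥ 13] ≤ 9/65 ≈ 0.1385.


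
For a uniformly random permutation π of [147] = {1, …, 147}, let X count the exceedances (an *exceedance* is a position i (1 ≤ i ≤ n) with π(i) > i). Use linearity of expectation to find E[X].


Write X = Σ_{i=1}^{147} X_i, where X_i = 1_{π(i) > i}.
For each fixed i, π(i) is uniform over {1, …, 147} (marginal of a uniform permutation), so P[π(i) > i] = (n − i)/n. Summing: Σ_{i=1}^{147} (n − i)/n = (0 + 1 + … + 146)/147 = 147(147 − 1)/(2·147) = (147 − 1)/2.
Hence E[X] = Σ_{i=1}^{147} (147 − i)/147 = 73 ≈ 73.00000.

E[X] = 73 = 73.00000.


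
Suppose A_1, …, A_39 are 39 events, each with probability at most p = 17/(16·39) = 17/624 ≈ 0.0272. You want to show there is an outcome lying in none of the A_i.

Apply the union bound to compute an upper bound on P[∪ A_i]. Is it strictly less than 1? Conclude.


Union bound: P[∪_{i=1}^{39} A_i] ≤ Σ_i P[A_i] ≤ 39·p = 39·(17/624) = 17/16.
Numerically: 17/16 ≈ 1.0625.
Is 17/16 < 1? NO.
Since the bound 17/16 is ≥ 1, the union bound is uninformative here; it does NOT by itself certify existence.

39·p = 17/16 ≈ 1.0625; existence NOT certified by the union bound.


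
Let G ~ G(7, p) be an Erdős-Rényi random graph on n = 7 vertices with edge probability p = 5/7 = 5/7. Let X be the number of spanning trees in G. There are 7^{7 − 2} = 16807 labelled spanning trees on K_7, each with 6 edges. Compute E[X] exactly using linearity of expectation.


K_7 has 7^{7 − 2} = 16807 labelled spanning trees.
For each such spanning tree H, let X_H = 1 if all 6 edges of H are present in G. Then P[X_H = 1] = p^{6} = (5/7)^{6} = 15625/117649.
By linearity: E[X] = Σ_H E[X_H] = 16807 · p^{6} = 16807 · 15625/117649 = 15625/7.
Numerically: E[X] ≈ 2.23e+03.

E[X] = 16807 · (5/7)^{6} = 15625/7 ≈ 2.23e+03.


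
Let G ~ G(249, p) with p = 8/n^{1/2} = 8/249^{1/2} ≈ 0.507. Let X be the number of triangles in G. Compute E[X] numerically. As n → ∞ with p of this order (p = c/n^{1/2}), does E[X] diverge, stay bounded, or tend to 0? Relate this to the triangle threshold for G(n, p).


Number of potential triangles: C(249, 3) = 2542124.
Each occurs with probability p³ ≈ (0.507)³ ≈ 1.303080e-01.
By linearity: E[X] = C(249, 3)·p³ ≈ 2542124 · 1.303080e-01 ≈ 331258.9883.
Since α = 1/2 < 1, p = c/n^{1/2} ≫ 1/n is above the triangle threshold p ~ 1/n. Asymptotically E[X] ~ (c³/6)·n^{3(1−α)} = (8³/6)·n^{1.5} → ∞; triangles are abundant w.h.p.

E[X] ≈ 331258.9883; in regime p = Θ(1/n^{1/2}) E[X] diverges (above the triangle threshold p ~ 1/n).


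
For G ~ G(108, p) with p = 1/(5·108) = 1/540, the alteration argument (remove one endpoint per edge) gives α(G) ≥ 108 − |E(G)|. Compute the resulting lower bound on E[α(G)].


E[|E(G)|] = C(108, 2)·p = 5778 · (1/540) = 107/10.
E[α(G)] ≥ n − E[|E(G)|] = 108 − 107/10 = 973/10.
Numerically: ≈ 97.300.
(This is only a lower bound; the true E[α(G)] may be larger.)

E[α(G)] ≥ 973/10 ≈ 97.300.


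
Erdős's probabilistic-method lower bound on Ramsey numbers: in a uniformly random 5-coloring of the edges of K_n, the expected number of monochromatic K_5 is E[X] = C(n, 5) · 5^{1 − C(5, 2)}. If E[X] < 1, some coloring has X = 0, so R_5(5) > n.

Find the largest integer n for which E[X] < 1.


We need C(n, 5) · 5^{1 − 10} < 1, i.e. C(n, 5) < 5^{10 − 1} = 1953125.
Check values of n near the boundary:
  n = 44: C(44, 5) = 1086008; 1086008 < 1953125? YES
  n = 45: C(45, 5) = 1221759; 1221759 < 1953125? YES
  n = 46: C(46, 5) = 1370754; 1370754 < 1953125? YES
  n = 47: C(47, 5) = 1533939; 1533939 < 1953125? YES
  n = 48: C(48, 5) = 1712304; 1712304 < 1953125? YES
  n = 49: C(49, 5) = 1906884; 1906884 < 1953125? YES
  n = 50: C(50, 5) = 2118760; 2118760 < 1953125? NO
The largest n with C(n, 5) < 1953125 is n = 49 (where E[X] = 1906884/1953125 ≈ 0.976325). Hence R_5(5) > 49, i.e. R_5(5) ≥ 50.

Largest n = 49; hence R_5(5) > 49.


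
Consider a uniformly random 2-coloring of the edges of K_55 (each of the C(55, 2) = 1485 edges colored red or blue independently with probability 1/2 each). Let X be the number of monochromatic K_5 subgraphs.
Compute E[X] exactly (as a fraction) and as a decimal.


Let X = Σ_S X_S over the C(55, 5) = 3478761 subsets S of size 5, where X_S = 1 if the K_5 on S is monochromatic.
For a fixed S, the K_5 on S has C(5, 2) = 10 edges. P[all 10 edges red] = (1/2)^10, and likewise for blue, so P[monochromatic] = 2·(1/2)^10 = 2^{1 − 10} = 1/512.
By linearity: E[X] = C(55, 5) · 2^{1 − 10} = 3478761 · 1/512 = 3478761/512.
Numerically: E[X] ≈ 6794.4551.

E[X] = C(55,5)·2^(1−C(5,2)) = 3478761/512 ≈ 6794.4551.


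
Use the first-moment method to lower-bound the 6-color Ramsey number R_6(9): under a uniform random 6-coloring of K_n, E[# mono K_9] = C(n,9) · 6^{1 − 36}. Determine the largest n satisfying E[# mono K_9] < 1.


We need C(n, 9) · 6^{1 − 36} < 1, i.e. C(n, 9) < 6^{36 − 1} = 1719070799748422591028658176.
Check values of n near the boundary:
  n = 4406: C(4406, 9) = 1710356485221788389505285700; 1710356485221788389505285700 < 1719070799748422591028658176? YES
  n = 4407: C(4407, 9) = 1713856532599459170657070050; 1713856532599459170657070050 < 1719070799748422591028658176? YES
  n = 4408: C(4408, 9) = 1717362945146264156457459600; 1717362945146264156457459600 < 1719070799748422591028658176? YES
  n = 4409: C(4409, 9) = 1720875732988608787686577131; 1720875732988608787686577131 < 1719070799748422591028658176? NO
The largest n with C(n, 9) < 1719070799748422591028658176 is n = 4408 (where E[X] = 35778394690547169926197075/35813974994758803979763712 ≈ 0.999007). Hence R_6(9) > 4408, i.e. R_6(9) ≥ 4409.

Largest n = 4408; hence R_6(9) > 4408.


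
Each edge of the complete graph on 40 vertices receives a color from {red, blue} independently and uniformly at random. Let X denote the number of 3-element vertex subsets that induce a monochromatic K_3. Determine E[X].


Let X = Σ_S X_S over the C(40, 3) = 9880 subsets S of size 3, where X_S = 1 if the K_3 on S is monochromatic.
For a fixed S, the K_3 on S has C(3, 2) = 3 edges. P[all 3 edges red] = (1/2)^3, and likewise for blue, so P[monochromatic] = 2·(1/2)^3 = 2^{1 − 3} = 1/4.
Summing: E[X] = C(40, 3) · 2^{1 − 3} = 9880 · 1/4 = 2470.
Numerically: E[X] ≈ 2470.000.

E[X] = C(40,3)·2^(1−C(3,2)) = 2470 ≈ 2470.000.


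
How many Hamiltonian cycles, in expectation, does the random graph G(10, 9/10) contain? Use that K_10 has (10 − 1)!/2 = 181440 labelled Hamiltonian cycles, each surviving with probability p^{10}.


K_10 has (10 − 1)!/2 = 181440 labelled Hamiltonian cycles.
For each such Hamiltonian cycle H, let X_H = 1 if all 10 edges of H are present in G. Then P[X_H = 1] = p^{10} = (9/10)^{10} = 3486784401/10000000000.
By linearity of expectation: E[X] = Σ_H E[X_H] = 181440 · p^{10} = 181440 · 3486784401/10000000000 = 1977006755367/31250000.
Numerically: E[X] ≈ 6.326e+04.

E[X] = 181440 · (9/10)^{10} = 1977006755367/31250000 ≈ 6.326e+04.


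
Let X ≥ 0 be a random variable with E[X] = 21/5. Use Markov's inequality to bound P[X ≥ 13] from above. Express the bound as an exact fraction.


μ = E[X] = 21/5, a = 13.
Markov: P[X ≥ 13] ≤ μ/a = (21/5)/13 = 21/65.
Numerically: ≈ 0.323077.
(Since a = 13 > μ = 4.200000, the bound 21/65 is < 1 and informative.)

P[X ≥ 13] ≤ 21/65 ≈ 0.323077.


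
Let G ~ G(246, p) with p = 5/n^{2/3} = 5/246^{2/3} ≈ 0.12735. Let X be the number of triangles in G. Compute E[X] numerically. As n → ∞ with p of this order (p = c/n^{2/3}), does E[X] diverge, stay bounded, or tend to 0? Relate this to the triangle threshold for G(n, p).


Number of potential triangles: C(246, 3) = 2450980.
Each occurs with probability p³ ≈ (0.12735)³ ≈ 2.0655694e-03.
By linearity: E[X] = C(246, 3)·p³ ≈ 2450980 · 2.0655694e-03 ≈ 5062.66938.
Since α = 2/3 < 1, p = c/n^{2/3} ≫ 1/n is above the triangle threshold p ~ 1/n. Asymptotically E[X] ~ (c³/6)·n^{3(1−α)} = (5³/6)·n^{1} → ∞; triangles are abundant w.h.p.

E[X] ≈ 5062.66938; in regime p = Θ(1/n^{2/3}) E[X] diverges (above the triangle threshold p ~ 1/n).


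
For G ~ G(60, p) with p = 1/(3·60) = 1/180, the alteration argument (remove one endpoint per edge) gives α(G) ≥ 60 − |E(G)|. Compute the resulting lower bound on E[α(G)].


E[|E(G)|] = C(60, 2)·p = 1770 · (1/180) = 59/6.
E[α(G)] ≥ n − E[|E(G)|] = 60 − 59/6 = 301/6.
Numerically: ≈ 50.167.
(This is only a lower bound; the true E[α(G)] may be larger.)

E[α(G)] ≥ 301/6 ≈ 50.167.


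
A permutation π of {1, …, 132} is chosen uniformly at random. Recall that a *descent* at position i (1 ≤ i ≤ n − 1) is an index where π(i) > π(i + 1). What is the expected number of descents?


Write X = Σ X_I over i = 1, …, 131, with X_I the indicator of one descent.
There are 131 indicators.
For each fixed i, the pair (π(i), π(i+1)) is a uniformly random ordered pair of distinct values from {1, …, 132}; by symmetry P[π(i) > π(i+1)] = 1/2.
By linearity: E[X] = 131 · (1/2) = (132 − 1) · (1/2) = 131/2 ≈ 65.500000.

E[X] = 131/2 = 65.500000.


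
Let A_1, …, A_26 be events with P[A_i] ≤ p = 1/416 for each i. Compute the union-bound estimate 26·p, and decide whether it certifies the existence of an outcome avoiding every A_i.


Union bound: P[∪_{i=1}^{26} A_i] ≤ Σ_i P[A_i] ≤ 26·p = 26·(1/416) = 1/16.
Numerically: 1/16 ≈ 0.0625.
Is 1/16 < 1? YES.
Since P[∪ A_i] ≤ 1/16 < 1, the complement has P[∩ A_i^c] ≥ 1 − 1/16 = 15/16 > 0, so some outcome avoids every A_i.

26·p = 1/16 ≈ 0.0625; existence CERTIFIED by the union bound.


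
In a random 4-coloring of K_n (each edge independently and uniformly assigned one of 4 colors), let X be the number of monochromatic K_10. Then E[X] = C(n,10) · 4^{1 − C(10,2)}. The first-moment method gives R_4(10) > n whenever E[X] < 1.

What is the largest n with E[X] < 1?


We need C(n, 10) · 4^{1 − 45} < 1, i.e. C(n, 10) < 4^{45 − 1} = 309485009821345068724781056.
Check values of n near the boundary:
  n = 2018: C(2018, 10) = 301820606687612220663963508; 301820606687612220663963508 < 309485009821345068724781056? YES
  n = 2019: C(2019, 10) = 303322949179835278009229628; 303322949179835278009229628 < 309485009821345068724781056? YES
  n = 2020: C(2020, 10) = 304832018578739931133653656; 304832018578739931133653656 < 309485009821345068724781056? YES
  n = 2021: C(2021, 10) = 306347841644770462864800616; 306347841644770462864800616 < 309485009821345068724781056? YES
  n = 2022: C(2022, 10) = 307870445231474093395937796; 307870445231474093395937796 < 309485009821345068724781056? YES
  n = 2023: C(2023, 10) = 309399856285778485315440716; 309399856285778485315440716 < 309485009821345068724781056? YES
  n = 2024: C(2024, 10) = 310936101848269937576192656; 310936101848269937576192656 < 309485009821345068724781056? NO
  n = 2025: C(2025, 10) = 312479209053472269772600560; 312479209053472269772600560 < 309485009821345068724781056? NO
The largest n with C(n, 10) < 309485009821345068724781056 is n = 2023 (where E[X] = 77349964071444621328860179/77371252455336267181195264 ≈ 0.9997). Hence R_4(10) > 2023, i.e. R_4(10) ≥ 2024.

Largest n = 2023; hence R_4(10) > 2023.


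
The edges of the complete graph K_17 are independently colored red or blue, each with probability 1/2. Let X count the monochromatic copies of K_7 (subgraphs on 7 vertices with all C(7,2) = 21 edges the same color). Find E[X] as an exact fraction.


Let X = Σ_S X_S over the C(17, 7) = 19448 subsets S of size 7, where X_S = 1 if the K_7 on S is monochromatic.
For a fixed S, the K_7 on S has C(7, 2) = 21 edges. P[all 21 edges red] = (1/2)^21, and likewise for blue, so P[monochromatic] = 2·(1/2)^21 = 2^{1 − 21} = 1/1048576.
By linearity of expectation: E[X] = C(17, 7) · 2^{1 − 21} = 19448 · 1/1048576 = 2431/131072.
Numerically: E[X] ≈ 0.0185.

E[X] = C(17,7)·2^(1−C(7,2)) = 2431/131072 ≈ 0.0185.


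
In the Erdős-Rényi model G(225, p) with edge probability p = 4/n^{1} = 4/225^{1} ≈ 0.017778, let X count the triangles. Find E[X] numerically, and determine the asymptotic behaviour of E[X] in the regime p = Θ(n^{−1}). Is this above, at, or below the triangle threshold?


Number of potential triangles: C(225, 3) = 1873200.
Each occurs with probability p³ ≈ (0.017778)³ ≈ 5.6186557e-06.
By linearity: E[X] = C(225, 3)·p³ ≈ 1873200 · 5.6186557e-06 ≈ 10.52487.
Here α = 1, so p = 4/n is exactly at the triangle threshold p ~ 1/n. Asymptotically E[X] → c³/6 = 4³/6 = 32/3 ≈ 10.66667, a bounded constant. In this regime the triangle count is asymptotically Poisson(c³/6).

E[X] ≈ 10.52487; in regime p = Θ(1/n^{1}) E[X] stays bounded (at the triangle threshold p ~ 1/n).


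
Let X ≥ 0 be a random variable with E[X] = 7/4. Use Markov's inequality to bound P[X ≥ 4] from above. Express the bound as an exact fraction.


μ = E[X] = 7/4, a = 4.
Markov: P[X ≥ 4] ≤ μ/a = (7/4)/4 = 7/16.
Numerically: ≈ 0.437500.
(Since a = 4 > μ = 1.750000, the bound 7/16 is < 1 and informative.)

P[X ≥ 4] ≤ 7/16 ≈ 0.437500.


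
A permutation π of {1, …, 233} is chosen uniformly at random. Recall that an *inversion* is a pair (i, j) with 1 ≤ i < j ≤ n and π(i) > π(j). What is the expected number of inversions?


Write X = Σ X_I over the C(233, 2) = 27028 pairs i < j, with X_I the indicator of one inversion.
There are 27028 indicators.
For each fixed pair i < j, the values π(i) and π(j) are two distinct elements of {1, …, 233} in uniformly random order; by symmetry P[π(i) > π(j)] = 1/2.
By linearity: E[X] = 27028 · (1/2) = C(233, 2) · (1/2) = 27028/2 = 13514 ≈ 13514.0000.

E[X] = 13514 = 13514.0000.


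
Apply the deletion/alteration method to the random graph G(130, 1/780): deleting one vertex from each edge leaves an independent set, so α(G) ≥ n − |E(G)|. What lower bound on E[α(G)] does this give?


E[|E(G)|] = C(130, 2)·p = 8385 · (1/780) = 43/4.
E[α(G)] ≥ n − E[|E(G)|] = 130 − 43/4 = 477/4.
Numerically: ≈ 119.250000.
(This is only a lower bound; the true E[α(G)] may be larger.)

E[α(G)] ≥ 477/4 ≈ 119.250000.


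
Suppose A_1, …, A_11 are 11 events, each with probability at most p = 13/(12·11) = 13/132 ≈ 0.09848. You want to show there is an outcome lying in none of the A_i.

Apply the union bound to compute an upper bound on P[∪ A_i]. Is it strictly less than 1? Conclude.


Union bound: P[∪_{i=1}^{11} A_i] ≤ Σ_i P[A_i] ≤ 11·p = 11·(13/132) = 13/12.
Numerically: 13/12 ≈ 1.08333.
Is 13/12 < 1? NO.
Since the bound 13/12 is ≥ 1, the union bound is uninformative here; it does NOT by itself certify existence.

11·p = 13/12 ≈ 1.08333; existence NOT certified by the union bound.


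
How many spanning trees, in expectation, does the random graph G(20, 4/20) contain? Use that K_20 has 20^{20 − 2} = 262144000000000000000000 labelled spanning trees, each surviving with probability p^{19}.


K_20 has 20^{20 − 2} = 262144000000000000000000 labelled spanning trees.
For each such spanning tree H, let X_H = 1 if all 19 edges of H are present in G. Then P[X_H = 1] = p^{19} = (1/5)^{19} = 1/19073486328125.
Summing the indicators: E[X] = Σ_H E[X_H] = 262144000000000000000000 · p^{19} = 262144000000000000000000 · 1/19073486328125 = 68719476736/5.
Numerically: E[X] ≈ 1.374e+10.

E[X] = 262144000000000000000000 · (1/5)^{19} = 68719476736/5 ≈ 1.374e+10.


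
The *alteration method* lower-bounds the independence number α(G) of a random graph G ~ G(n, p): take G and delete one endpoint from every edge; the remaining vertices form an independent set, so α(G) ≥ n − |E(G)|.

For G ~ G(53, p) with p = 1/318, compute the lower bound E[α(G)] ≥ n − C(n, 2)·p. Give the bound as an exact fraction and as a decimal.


E[|E(G)|] = C(53, 2)·p = 1378 · (1/318) = 13/3.
E[α(G)] ≥ n − E[|E(G)|] = 53 − 13/3 = 146/3.
Numerically: ≈ 48.666667.
(This is only a lower bound; the true E[α(G)] may be larger.)

E[α(G)] ≥ 146/3 ≈ 48.666667.


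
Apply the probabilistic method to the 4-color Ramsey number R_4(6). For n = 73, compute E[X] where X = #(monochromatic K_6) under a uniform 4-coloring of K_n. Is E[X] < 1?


E[X] = C(73, 6) · 4^{1 − 15} = 170230452 · 4^{−14} = 170230452/268435456.
As a reduced fraction: E[X] = 42557613/67108864 ≈ 0.634.
Is E[X] < 1? YES.
Since E[X] < 1, there exists a 4-coloring of K_{73} with no monochromatic K_6; hence R_4(6) > 73.

E[X] = 42557613/67108864 ≈ 0.634; E[X] < 1, so R_4(6) > 73.


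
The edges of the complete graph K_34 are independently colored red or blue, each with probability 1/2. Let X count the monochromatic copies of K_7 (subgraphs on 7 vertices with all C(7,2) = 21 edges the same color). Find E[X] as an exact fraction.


Let X = Σ_S X_S over the C(34, 7) = 5379616 subsets S of size 7, where X_S = 1 if the K_7 on S is monochromatic.
For a fixed S, the K_7 on S has C(7, 2) = 21 edges. P[all 21 edges red] = (1/2)^21, and likewise for blue, so P[monochromatic] = 2·(1/2)^21 = 2^{1 − 21} = 1/1048576.
Summing: E[X] = C(34, 7) · 2^{1 − 21} = 5379616 · 1/1048576 = 168113/32768.
Numerically: E[X] ≈ 5.1304.

E[X] = C(34,7)·2^(1−C(7,2)) = 168113/32768 ≈ 5.1304.


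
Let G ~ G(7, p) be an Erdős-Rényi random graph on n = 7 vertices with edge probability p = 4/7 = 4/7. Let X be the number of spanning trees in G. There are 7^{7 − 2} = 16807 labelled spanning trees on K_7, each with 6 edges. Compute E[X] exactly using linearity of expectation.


K_7 has 7^{7 − 2} = 16807 labelled spanning trees.
For each such spanning tree H, let X_H = 1 if all 6 edges of H are present in G. Then P[X_H = 1] = p^{6} = (4/7)^{6} = 4096/117649.
By linearity: E[X] = Σ_H E[X_H] = 16807 · p^{6} = 16807 · 4096/117649 = 4096/7.
Numerically: E[X] ≈ 585.143.

E[X] = 16807 · (4/7)^{6} = 4096/7 ≈ 585.143.


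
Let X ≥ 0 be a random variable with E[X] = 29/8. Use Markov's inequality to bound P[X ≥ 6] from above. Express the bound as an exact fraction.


μ = E[X] = 29/8, a = 6.
Markov: P[X ≥ 6] ≤ μ/a = (29/8)/6 = 29/48.
Numerically: ≈ 0.6042.
(Since a = 6 > μ = 3.6250, the bound 29/48 is < 1 and informative.)

P[X ≥ 6] ≤ 29/48 ≈ 0.6042.


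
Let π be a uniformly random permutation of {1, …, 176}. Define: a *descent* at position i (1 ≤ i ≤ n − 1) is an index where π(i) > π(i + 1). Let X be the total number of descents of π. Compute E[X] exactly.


Write X = Σ X_I over i = 1, …, 175, with X_I the indicator of one descent.
There are 175 indicators.
For each fixed i, the pair (π(i), π(i+1)) is a uniformly random ordered pair of distinct values from {1, …, 176}; by symmetry P[π(i) > π(i+1)] = 1/2.
By linearity: E[X] = 175 · (1/2) = (176 − 1) · (1/2) = 175/2 ≈ 87.500.

E[X] = 175/2 = 87.500.


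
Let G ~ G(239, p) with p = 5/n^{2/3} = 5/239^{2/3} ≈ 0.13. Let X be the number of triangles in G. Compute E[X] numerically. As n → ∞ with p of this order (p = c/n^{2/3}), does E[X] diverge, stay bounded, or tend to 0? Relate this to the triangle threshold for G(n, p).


Number of potential triangles: C(239, 3) = 2246839.
Each occurs with probability p³ ≈ (0.13)³ ≈ 2.18834e-03.
By linearity: E[X] = C(239, 3)·p³ ≈ 2246839 · 2.18834e-03 ≈ 4916.841.
Since α = 2/3 < 1, p = c/n^{2/3} ≫ 1/n is above the triangle threshold p ~ 1/n. Asymptotically E[X] ~ (c³/6)·n^{3(1−α)} = (5³/6)·n^{1} → ∞; triangles are abundant w.h.p.

E[X] ≈ 4916.841; in regime p = Θ(1/n^{2/3}) E[X] diverges (above the triangle threshold p ~ 1/n).


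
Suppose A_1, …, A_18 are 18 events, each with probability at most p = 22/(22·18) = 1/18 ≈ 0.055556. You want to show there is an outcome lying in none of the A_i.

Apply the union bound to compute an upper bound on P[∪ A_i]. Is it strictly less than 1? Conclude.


Union bound: P[∪_{i=1}^{18} A_i] ≤ Σ_i P[A_i] ≤ 18·p = 18·(1/18) = 1.
Numerically: 1 ≈ 1.000000.
Is 1 < 1? NO.
Since the bound 1 is ≥ 1, the union bound is uninformative here; it does NOT by itself certify existence.

18·p = 1 ≈ 1.000000; existence NOT certified by the union bound.
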